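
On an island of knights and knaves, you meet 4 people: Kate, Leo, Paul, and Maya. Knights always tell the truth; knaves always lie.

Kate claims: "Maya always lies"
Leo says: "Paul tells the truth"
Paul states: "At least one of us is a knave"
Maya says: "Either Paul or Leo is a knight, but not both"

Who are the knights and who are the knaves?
Kate is a knight.
Leo is a knight.
Paul is a knight.
Maya is a knave.

Verification:
- Kate (knight) says "Maya always lies" - this is TRUE because Maya is a knave.
- Leo (knight) says "Paul tells the truth" - this is TRUE because Paul is a knight.
- Paul (knight) says "At least one of us is a knave" - this is TRUE because Maya is a knave.
- Maya (knave) says "Either Paul or Leo is a knight, but not both" - this is FALSE (a lie) because Paul is a knight and Leo is a knight.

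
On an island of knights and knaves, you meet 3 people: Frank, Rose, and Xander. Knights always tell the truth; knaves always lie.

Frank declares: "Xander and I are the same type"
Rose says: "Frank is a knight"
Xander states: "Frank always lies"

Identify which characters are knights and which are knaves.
Frank is a knave.
Rose is a knave.
Xander is a knight.

Verification:
- Frank (knave) says "Xander and I are the same type" - this is FALSE (a lie) because Frank is a knave and Xander is a knight.
- Rose (knave) says "Frank is a knight" - this is FALSE (a lie) because Frank is a knave.
- Xander (knight) says "Frank always lies" - this is TRUE because Frank is a knave.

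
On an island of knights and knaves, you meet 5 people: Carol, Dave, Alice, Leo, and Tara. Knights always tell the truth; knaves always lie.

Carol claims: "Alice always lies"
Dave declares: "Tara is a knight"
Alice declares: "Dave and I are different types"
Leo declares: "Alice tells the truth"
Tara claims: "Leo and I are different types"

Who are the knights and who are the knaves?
Carol is a knight.
Dave is a knave.
Alice is a knave.
Leo is a knave.
Tara is a knave.

Verification:
- Carol (knight) says "Alice always lies" - this is TRUE because Alice is a knave.
- Dave (knave) says "Tara is a knight" - this is FALSE (a lie) because Tara is a knave.
- Alice (knave) says "Dave and I are different types" - this is FALSE (a lie) because Alice is a knave and Dave is a knave.
- Leo (knave) says "Alice tells the truth" - this is FALSE (a lie) because Alice is a knave.
- Tara (knave) says "Leo and I are different types" - this is FALSE (a lie) because Tara is a knave and Leo is a knave.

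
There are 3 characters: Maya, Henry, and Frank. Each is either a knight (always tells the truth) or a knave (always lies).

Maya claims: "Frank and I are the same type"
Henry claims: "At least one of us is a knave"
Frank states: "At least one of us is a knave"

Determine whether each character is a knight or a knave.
Maya is a knave.
Henry is a knight.
Frank is a knight.

Verification:
- Maya (knave) says "Frank and I are the same type" - this is FALSE (a lie) because Maya is a knave and Frank is a knight.
- Henry (knight) says "At least one of us is a knave" - this is TRUE because Maya is a knave.
- Frank (knight) says "At least one of us is a knave" - this is TRUE because Maya is a knave.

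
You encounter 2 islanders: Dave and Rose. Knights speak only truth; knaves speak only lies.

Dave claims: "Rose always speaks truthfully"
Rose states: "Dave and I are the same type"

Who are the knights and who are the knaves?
Dave is a knight.
Rose is a knight.

Verification:
- Dave (knight) says "Rose always speaks truthfully" - this is TRUE because Rose is a knight.
- Rose (knight) says "Dave and I are the same type" - this is TRUE because Rose is a knight and Dave is a knight.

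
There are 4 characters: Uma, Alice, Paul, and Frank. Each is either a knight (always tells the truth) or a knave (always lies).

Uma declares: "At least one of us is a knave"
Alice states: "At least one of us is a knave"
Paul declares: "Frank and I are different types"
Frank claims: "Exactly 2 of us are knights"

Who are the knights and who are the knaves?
Uma is a knight.
Alice is a knight.
Paul is a knight.
Frank is a knave.

Verification:
- Uma (knight) says "At least one of us is a knave" - this is TRUE because Frank is a knave.
- Alice (knight) says "At least one of us is a knave" - this is TRUE because Frank is a knave.
- Paul (knight) says "Frank and I are different types" - this is TRUE because Paul is a knight and Frank is a knave.
- Frank (knave) says "Exactly 2 of us are knights" - this is FALSE (a lie) because there are 3 knights.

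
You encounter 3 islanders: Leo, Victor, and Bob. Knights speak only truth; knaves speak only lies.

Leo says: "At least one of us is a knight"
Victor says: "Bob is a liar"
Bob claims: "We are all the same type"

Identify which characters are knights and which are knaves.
Leo is a knight.
Victor is a knight.
Bob is a knave.

Verification:
- Leo (knight) says "At least one of us is a knight" - this is TRUE because Leo and Victor are knights.
- Victor (knight) says "Bob is a liar" - this is TRUE because Bob is a knave.
- Bob (knave) says "We are all the same type" - this is FALSE (a lie) because Leo and Victor are knights and Bob is a knave.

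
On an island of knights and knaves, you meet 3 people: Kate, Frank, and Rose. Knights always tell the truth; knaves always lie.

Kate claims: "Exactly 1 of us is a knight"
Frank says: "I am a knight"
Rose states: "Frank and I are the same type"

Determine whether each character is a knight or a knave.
Kate is a knave.
Frank is a knight.
Rose is a knight.

Verification:
- Kate (knave) says "Exactly 1 of us is a knight" - this is FALSE (a lie) because there are 2 knights.
- Frank (knight) says "I am a knight" - this is TRUE because Frank is a knight.
- Rose (knight) says "Frank and I are the same type" - this is TRUE because Rose is a knight and Frank is a knight.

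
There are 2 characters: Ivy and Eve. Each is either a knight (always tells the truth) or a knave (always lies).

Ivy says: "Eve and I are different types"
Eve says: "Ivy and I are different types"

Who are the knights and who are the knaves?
Ivy is a knave.
Eve is a knave.

Verification:
- Ivy (knave) says "Eve and I are different types" - this is FALSE (a lie) because Ivy is a knave and Eve is a knave.
- Eve (knave) says "Ivy and I are different types" - this is FALSE (a lie) because Eve is a knave and Ivy is a knave.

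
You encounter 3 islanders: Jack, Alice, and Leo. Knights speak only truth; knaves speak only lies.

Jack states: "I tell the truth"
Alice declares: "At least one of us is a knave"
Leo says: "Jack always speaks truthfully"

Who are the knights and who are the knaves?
Jack is a knave.
Alice is a knight.
Leo is a knave.

Verification:
- Jack (knave) says "I tell the truth" - this is FALSE (a lie) because Jack is a knave.
- Alice (knight) says "At least one of us is a knave" - this is TRUE because Jack and Leo are knaves.
- Leo (knave) says "Jack always speaks truthfully" - this is FALSE (a lie) because Jack is a knave.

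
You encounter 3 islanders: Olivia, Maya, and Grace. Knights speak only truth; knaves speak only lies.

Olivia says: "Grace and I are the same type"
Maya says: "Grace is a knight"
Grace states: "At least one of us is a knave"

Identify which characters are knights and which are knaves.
Olivia is a knave.
Maya is a knight.
Grace is a knight.

Verification:
- Olivia (knave) says "Grace and I are the same type" - this is FALSE (a lie) because Olivia is a knave and Grace is a knight.
- Maya (knight) says "Grace is a knight" - this is TRUE because Grace is a knight.
- Grace (knight) says "At least one of us is a knave" - this is TRUE because Olivia is a knave.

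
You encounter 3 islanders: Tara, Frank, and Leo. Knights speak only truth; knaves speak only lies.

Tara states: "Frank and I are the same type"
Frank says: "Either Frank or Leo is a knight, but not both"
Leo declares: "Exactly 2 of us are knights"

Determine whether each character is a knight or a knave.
Tara is a knave.
Frank is a knight.
Leo is a knave.

Verification:
- Tara (knave) says "Frank and I are the same type" - this is FALSE (a lie) because Tara is a knave and Frank is a knight.
- Frank (knight) says "Either Frank or Leo is a knight, but not both" - this is TRUE because Frank is a knight and Leo is a knave.
- Leo (knave) says "Exactly 2 of us are knights" - this is FALSE (a lie) because there are 1 knights.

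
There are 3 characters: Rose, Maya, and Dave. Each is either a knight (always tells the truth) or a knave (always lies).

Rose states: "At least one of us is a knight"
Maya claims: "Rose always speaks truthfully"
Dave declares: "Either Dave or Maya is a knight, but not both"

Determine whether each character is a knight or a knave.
Rose is a knave.
Maya is a knave.
Dave is a knave.

Verification:
- Rose (knave) says "At least one of us is a knight" - this is FALSE (a lie) because no one is a knight.
- Maya (knave) says "Rose always speaks truthfully" - this is FALSE (a lie) because Rose is a knave.
- Dave (knave) says "Either Dave or Maya is a knight, but not both" - this is FALSE (a lie) because Dave is a knave and Maya is a knave.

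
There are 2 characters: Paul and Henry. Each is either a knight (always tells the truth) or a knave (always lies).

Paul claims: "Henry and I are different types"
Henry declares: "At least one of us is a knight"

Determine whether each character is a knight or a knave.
Paul is a knave.
Henry is a knave.

Verification:
- Paul (knave) says "Henry and I are different types" - this is FALSE (a lie) because Paul is a knave and Henry is a knave.
- Henry (knave) says "At least one of us is a knight" - this is FALSE (a lie) because no one is a knight.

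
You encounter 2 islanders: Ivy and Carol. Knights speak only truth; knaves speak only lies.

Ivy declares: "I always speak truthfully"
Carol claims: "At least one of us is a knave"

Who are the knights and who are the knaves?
Ivy is a knave.
Carol is a knight.

Verification:
- Ivy (knave) says "I always speak truthfully" - this is FALSE (a lie) because Ivy is a knave.
- Carol (knight) says "At least one of us is a knave" - this is TRUE because Ivy is a knave.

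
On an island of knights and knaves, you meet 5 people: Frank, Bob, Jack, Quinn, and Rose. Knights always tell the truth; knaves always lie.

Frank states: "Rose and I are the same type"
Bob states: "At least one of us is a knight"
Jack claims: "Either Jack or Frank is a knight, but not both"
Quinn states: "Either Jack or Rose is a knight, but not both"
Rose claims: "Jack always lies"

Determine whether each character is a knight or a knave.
Frank is a knave.
Bob is a knight.
Jack is a knave.
Quinn is a knight.
Rose is a knight.

Verification:
- Frank (knave) says "Rose and I are the same type" - this is FALSE (a lie) because Frank is a knave and Rose is a knight.
- Bob (knight) says "At least one of us is a knight" - this is TRUE because Bob, Quinn, and Rose are knights.
- Jack (knave) says "Either Jack or Frank is a knight, but not both" - this is FALSE (a lie) because Jack is a knave and Frank is a knave.
- Quinn (knight) says "Either Jack or Rose is a knight, but not both" - this is TRUE because Jack is a knave and Rose is a knight.
- Rose (knight) says "Jack always lies" - this is TRUE because Jack is a knave.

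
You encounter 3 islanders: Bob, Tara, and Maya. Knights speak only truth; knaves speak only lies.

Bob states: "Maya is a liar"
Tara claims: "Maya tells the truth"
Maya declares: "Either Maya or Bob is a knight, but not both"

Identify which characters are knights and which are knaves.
Bob is a knave.
Tara is a knight.
Maya is a knight.

Verification:
- Bob (knave) says "Maya is a liar" - this is FALSE (a lie) because Maya is a knight.
- Tara (knight) says "Maya tells the truth" - this is TRUE because Maya is a knight.
- Maya (knight) says "Either Maya or Bob is a knight, but not both" - this is TRUE because Maya is a knight and Bob is a knave.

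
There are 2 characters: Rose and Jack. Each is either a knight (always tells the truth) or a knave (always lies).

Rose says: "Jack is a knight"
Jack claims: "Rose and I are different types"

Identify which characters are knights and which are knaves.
Rose is a knave.
Jack is a knave.

Verification:
- Rose (knave) says "Jack is a knight" - this is FALSE (a lie) because Jack is a knave.
- Jack (knave) says "Rose and I are different types" - this is FALSE (a lie) because Jack is a knave and Rose is a knave.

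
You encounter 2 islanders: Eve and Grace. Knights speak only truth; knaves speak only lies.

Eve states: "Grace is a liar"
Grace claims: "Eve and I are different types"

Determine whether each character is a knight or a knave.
Eve is a knave.
Grace is a knight.

Verification:
- Eve (knave) says "Grace is a liar" - this is FALSE (a lie) because Grace is a knight.
- Grace (knight) says "Eve and I are different types" - this is TRUE because Grace is a knight and Eve is a knave.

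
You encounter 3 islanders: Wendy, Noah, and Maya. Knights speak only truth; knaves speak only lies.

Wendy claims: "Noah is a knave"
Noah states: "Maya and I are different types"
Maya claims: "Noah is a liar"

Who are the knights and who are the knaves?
Wendy is a knave.
Noah is a knight.
Maya is a knave.

Verification:
- Wendy (knave) says "Noah is a knave" - this is FALSE (a lie) because Noah is a knight.
- Noah (knight) says "Maya and I are different types" - this is TRUE because Noah is a knight and Maya is a knave.
- Maya (knave) says "Noah is a liar" - this is FALSE (a lie) because Noah is a knight.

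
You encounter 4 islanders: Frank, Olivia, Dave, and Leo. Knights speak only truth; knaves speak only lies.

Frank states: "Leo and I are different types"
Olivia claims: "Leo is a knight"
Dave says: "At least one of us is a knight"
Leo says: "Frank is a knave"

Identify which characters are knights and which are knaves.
Frank is a knight.
Olivia is a knave.
Dave is a knight.
Leo is a knave.

Verification:
- Frank (knight) says "Leo and I are different types" - this is TRUE because Frank is a knight and Leo is a knave.
- Olivia (knave) says "Leo is a knight" - this is FALSE (a lie) because Leo is a knave.
- Dave (knight) says "At least one of us is a knight" - this is TRUE because Frank and Dave are knights.
- Leo (knave) says "Frank is a knave" - this is FALSE (a lie) because Frank is a knight.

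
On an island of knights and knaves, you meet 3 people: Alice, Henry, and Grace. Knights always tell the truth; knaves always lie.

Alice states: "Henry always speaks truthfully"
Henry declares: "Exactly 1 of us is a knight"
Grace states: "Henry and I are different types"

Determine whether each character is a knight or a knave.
Alice is a knave.
Henry is a knave.
Grace is a knave.

Verification:
- Alice (knave) says "Henry always speaks truthfully" - this is FALSE (a lie) because Henry is a knave.
- Henry (knave) says "Exactly 1 of us is a knight" - this is FALSE (a lie) because there are 0 knights.
- Grace (knave) says "Henry and I are different types" - this is FALSE (a lie) because Grace is a knave and Henry is a knave.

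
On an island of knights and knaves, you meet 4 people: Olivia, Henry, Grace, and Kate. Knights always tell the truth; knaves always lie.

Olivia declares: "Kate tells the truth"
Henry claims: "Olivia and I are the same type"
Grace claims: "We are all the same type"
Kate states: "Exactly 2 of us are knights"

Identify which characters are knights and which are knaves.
Olivia is a knight.
Henry is a knave.
Grace is a knave.
Kate is a knight.

Verification:
- Olivia (knight) says "Kate tells the truth" - this is TRUE because Kate is a knight.
- Henry (knave) says "Olivia and I are the same type" - this is FALSE (a lie) because Henry is a knave and Olivia is a knight.
- Grace (knave) says "We are all the same type" - this is FALSE (a lie) because Olivia and Kate are knights and Henry and Grace are knaves.
- Kate (knight) says "Exactly 2 of us are knights" - this is TRUE because there are 2 knights.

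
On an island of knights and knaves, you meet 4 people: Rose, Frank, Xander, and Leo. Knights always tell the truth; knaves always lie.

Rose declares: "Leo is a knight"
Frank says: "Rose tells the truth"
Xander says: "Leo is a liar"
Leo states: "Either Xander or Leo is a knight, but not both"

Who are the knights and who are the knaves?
Rose is a knight.
Frank is a knight.
Xander is a knave.
Leo is a knight.

Verification:
- Rose (knight) says "Leo is a knight" - this is TRUE because Leo is a knight.
- Frank (knight) says "Rose tells the truth" - this is TRUE because Rose is a knight.
- Xander (knave) says "Leo is a liar" - this is FALSE (a lie) because Leo is a knight.
- Leo (knight) says "Either Xander or Leo is a knight, but not both" - this is TRUE because Xander is a knave and Leo is a knight.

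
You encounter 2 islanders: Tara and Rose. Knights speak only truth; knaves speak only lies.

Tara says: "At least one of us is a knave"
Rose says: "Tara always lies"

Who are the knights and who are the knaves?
Tara is a knight.
Rose is a knave.

Verification:
- Tara (knight) says "At least one of us is a knave" - this is TRUE because Rose is a knave.
- Rose (knave) says "Tara always lies" - this is FALSE (a lie) because Tara is a knight.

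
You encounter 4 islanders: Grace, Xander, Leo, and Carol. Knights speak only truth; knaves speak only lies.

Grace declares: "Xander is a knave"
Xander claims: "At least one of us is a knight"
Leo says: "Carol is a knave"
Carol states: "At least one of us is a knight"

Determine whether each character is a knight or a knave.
Grace is a knave.
Xander is a knight.
Leo is a knave.
Carol is a knight.

Verification:
- Grace (knave) says "Xander is a knave" - this is FALSE (a lie) because Xander is a knight.
- Xander (knight) says "At least one of us is a knight" - this is TRUE because Xander and Carol are knights.
- Leo (knave) says "Carol is a knave" - this is FALSE (a lie) because Carol is a knight.
- Carol (knight) says "At least one of us is a knight" - this is TRUE because Xander and Carol are knights.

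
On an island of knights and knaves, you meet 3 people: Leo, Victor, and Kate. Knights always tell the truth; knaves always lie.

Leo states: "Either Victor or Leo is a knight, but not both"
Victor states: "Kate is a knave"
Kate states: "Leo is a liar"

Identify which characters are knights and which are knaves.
Leo is a knave.
Victor is a knave.
Kate is a knight.

Verification:
- Leo (knave) says "Either Victor or Leo is a knight, but not both" - this is FALSE (a lie) because Victor is a knave and Leo is a knave.
- Victor (knave) says "Kate is a knave" - this is FALSE (a lie) because Kate is a knight.
- Kate (knight) says "Leo is a liar" - this is TRUE because Leo is a knave.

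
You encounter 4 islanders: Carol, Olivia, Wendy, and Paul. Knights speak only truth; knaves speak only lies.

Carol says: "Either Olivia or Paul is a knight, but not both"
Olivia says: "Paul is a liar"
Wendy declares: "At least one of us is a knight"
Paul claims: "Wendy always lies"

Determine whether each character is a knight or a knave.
Carol is a knight.
Olivia is a knight.
Wendy is a knight.
Paul is a knave.

Verification:
- Carol (knight) says "Either Olivia or Paul is a knight, but not both" - this is TRUE because Olivia is a knight and Paul is a knave.
- Olivia (knight) says "Paul is a liar" - this is TRUE because Paul is a knave.
- Wendy (knight) says "At least one of us is a knight" - this is TRUE because Carol, Olivia, and Wendy are knights.
- Paul (knave) says "Wendy always lies" - this is FALSE (a lie) because Wendy is a knight.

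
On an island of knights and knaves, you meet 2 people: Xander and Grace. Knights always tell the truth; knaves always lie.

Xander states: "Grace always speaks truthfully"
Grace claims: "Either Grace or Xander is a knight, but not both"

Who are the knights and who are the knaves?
Xander is a knave.
Grace is a knave.

Verification:
- Xander (knave) says "Grace always speaks truthfully" - this is FALSE (a lie) because Grace is a knave.
- Grace (knave) says "Either Grace or Xander is a knight, but not both" - this is FALSE (a lie) because Grace is a knave and Xander is a knave.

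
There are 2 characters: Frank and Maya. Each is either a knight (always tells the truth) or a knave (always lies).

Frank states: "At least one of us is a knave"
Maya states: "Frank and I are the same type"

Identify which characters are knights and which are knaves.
Frank is a knight.
Maya is a knave.

Verification:
- Frank (knight) says "At least one of us is a knave" - this is TRUE because Maya is a knave.
- Maya (knave) says "Frank and I are the same type" - this is FALSE (a lie) because Maya is a knave and Frank is a knight.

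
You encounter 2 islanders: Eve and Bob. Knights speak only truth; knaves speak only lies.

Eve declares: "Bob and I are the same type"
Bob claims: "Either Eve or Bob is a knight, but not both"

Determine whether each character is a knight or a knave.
Eve is a knave.
Bob is a knight.

Verification:
- Eve (knave) says "Bob and I are the same type" - this is FALSE (a lie) because Eve is a knave and Bob is a knight.
- Bob (knight) says "Either Eve or Bob is a knight, but not both" - this is TRUE because Eve is a knave and Bob is a knight.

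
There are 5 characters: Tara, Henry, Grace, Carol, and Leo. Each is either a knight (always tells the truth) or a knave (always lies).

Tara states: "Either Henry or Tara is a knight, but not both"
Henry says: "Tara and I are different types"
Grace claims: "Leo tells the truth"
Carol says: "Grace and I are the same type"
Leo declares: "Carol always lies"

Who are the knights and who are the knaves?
Tara is a knave.
Henry is a knave.
Grace is a knight.
Carol is a knave.
Leo is a knight.

Verification:
- Tara (knave) says "Either Henry or Tara is a knight, but not both" - this is FALSE (a lie) because Henry is a knave and Tara is a knave.
- Henry (knave) says "Tara and I are different types" - this is FALSE (a lie) because Henry is a knave and Tara is a knave.
- Grace (knight) says "Leo tells the truth" - this is TRUE because Leo is a knight.
- Carol (knave) says "Grace and I are the same type" - this is FALSE (a lie) because Carol is a knave and Grace is a knight.
- Leo (knight) says "Carol always lies" - this is TRUE because Carol is a knave.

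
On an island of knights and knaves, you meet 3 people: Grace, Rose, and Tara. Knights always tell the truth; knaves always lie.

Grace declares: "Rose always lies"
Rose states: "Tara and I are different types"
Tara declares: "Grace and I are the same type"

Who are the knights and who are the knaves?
Grace is a knight.
Rose is a knave.
Tara is a knave.

Verification:
- Grace (knight) says "Rose always lies" - this is TRUE because Rose is a knave.
- Rose (knave) says "Tara and I are different types" - this is FALSE (a lie) because Rose is a knave and Tara is a knave.
- Tara (knave) says "Grace and I are the same type" - this is FALSE (a lie) because Tara is a knave and Grace is a knight.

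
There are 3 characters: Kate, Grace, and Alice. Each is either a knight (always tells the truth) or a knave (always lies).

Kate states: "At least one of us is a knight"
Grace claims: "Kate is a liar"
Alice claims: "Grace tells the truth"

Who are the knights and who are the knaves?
Kate is a knight.
Grace is a knave.
Alice is a knave.

Verification:
- Kate (knight) says "At least one of us is a knight" - this is TRUE because Kate is a knight.
- Grace (knave) says "Kate is a liar" - this is FALSE (a lie) because Kate is a knight.
- Alice (knave) says "Grace tells the truth" - this is FALSE (a lie) because Grace is a knave.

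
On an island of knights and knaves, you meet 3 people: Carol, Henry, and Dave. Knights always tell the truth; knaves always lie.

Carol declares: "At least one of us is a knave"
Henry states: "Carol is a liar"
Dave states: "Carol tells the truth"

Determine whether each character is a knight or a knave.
Carol is a knight.
Henry is a knave.
Dave is a knight.

Verification:
- Carol (knight) says "At least one of us is a knave" - this is TRUE because Henry is a knave.
- Henry (knave) says "Carol is a liar" - this is FALSE (a lie) because Carol is a knight.
- Dave (knight) says "Carol tells the truth" - this is TRUE because Carol is a knight.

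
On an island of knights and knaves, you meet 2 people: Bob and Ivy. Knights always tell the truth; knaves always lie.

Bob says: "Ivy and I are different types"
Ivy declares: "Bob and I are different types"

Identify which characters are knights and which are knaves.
Bob is a knave.
Ivy is a knave.

Verification:
- Bob (knave) says "Ivy and I are different types" - this is FALSE (a lie) because Bob is a knave and Ivy is a knave.
- Ivy (knave) says "Bob and I are different types" - this is FALSE (a lie) because Ivy is a knave and Bob is a knave.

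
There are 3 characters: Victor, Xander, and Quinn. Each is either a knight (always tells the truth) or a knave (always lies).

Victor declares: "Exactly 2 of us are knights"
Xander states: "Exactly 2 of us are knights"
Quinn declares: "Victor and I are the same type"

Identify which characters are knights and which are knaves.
Victor is a knight.
Xander is a knight.
Quinn is a knave.

Verification:
- Victor (knight) says "Exactly 2 of us are knights" - this is TRUE because there are 2 knights.
- Xander (knight) says "Exactly 2 of us are knights" - this is TRUE because there are 2 knights.
- Quinn (knave) says "Victor and I are the same type" - this is FALSE (a lie) because Quinn is a knave and Victor is a knight.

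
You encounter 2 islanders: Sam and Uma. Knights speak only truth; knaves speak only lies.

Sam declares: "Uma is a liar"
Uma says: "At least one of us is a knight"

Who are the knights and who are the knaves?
Sam is a knave.
Uma is a knight.

Verification:
- Sam (knave) says "Uma is a liar" - this is FALSE (a lie) because Uma is a knight.
- Uma (knight) says "At least one of us is a knight" - this is TRUE because Uma is a knight.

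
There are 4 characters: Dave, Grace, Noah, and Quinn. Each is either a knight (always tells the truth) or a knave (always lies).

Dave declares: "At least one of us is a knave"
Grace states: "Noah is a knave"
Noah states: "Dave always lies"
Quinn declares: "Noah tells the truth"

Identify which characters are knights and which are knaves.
Dave is a knight.
Grace is a knight.
Noah is a knave.
Quinn is a knave.

Verification:
- Dave (knight) says "At least one of us is a knave" - this is TRUE because Noah and Quinn are knaves.
- Grace (knight) says "Noah is a knave" - this is TRUE because Noah is a knave.
- Noah (knave) says "Dave always lies" - this is FALSE (a lie) because Dave is a knight.
- Quinn (knave) says "Noah tells the truth" - this is FALSE (a lie) because Noah is a knave.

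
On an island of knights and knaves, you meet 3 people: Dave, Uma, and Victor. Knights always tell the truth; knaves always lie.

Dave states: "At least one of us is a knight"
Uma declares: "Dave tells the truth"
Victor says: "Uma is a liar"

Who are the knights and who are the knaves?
Dave is a knight.
Uma is a knight.
Victor is a knave.

Verification:
- Dave (knight) says "At least one of us is a knight" - this is TRUE because Dave and Uma are knights.
- Uma (knight) says "Dave tells the truth" - this is TRUE because Dave is a knight.
- Victor (knave) says "Uma is a liar" - this is FALSE (a lie) because Uma is a knight.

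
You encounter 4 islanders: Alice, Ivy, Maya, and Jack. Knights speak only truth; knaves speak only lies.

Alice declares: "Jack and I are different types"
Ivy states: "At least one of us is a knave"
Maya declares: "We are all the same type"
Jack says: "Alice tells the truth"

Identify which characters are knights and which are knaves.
Alice is a knave.
Ivy is a knight.
Maya is a knave.
Jack is a knave.

Verification:
- Alice (knave) says "Jack and I are different types" - this is FALSE (a lie) because Alice is a knave and Jack is a knave.
- Ivy (knight) says "At least one of us is a knave" - this is TRUE because Alice, Maya, and Jack are knaves.
- Maya (knave) says "We are all the same type" - this is FALSE (a lie) because Ivy is a knight and Alice, Maya, and Jack are knaves.
- Jack (knave) says "Alice tells the truth" - this is FALSE (a lie) because Alice is a knave.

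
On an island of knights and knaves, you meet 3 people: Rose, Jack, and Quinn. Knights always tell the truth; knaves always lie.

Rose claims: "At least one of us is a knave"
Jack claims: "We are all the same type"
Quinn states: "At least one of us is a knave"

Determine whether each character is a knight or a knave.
Rose is a knight.
Jack is a knave.
Quinn is a knight.

Verification:
- Rose (knight) says "At least one of us is a knave" - this is TRUE because Jack is a knave.
- Jack (knave) says "We are all the same type" - this is FALSE (a lie) because Rose and Quinn are knights and Jack is a knave.
- Quinn (knight) says "At least one of us is a knave" - this is TRUE because Jack is a knave.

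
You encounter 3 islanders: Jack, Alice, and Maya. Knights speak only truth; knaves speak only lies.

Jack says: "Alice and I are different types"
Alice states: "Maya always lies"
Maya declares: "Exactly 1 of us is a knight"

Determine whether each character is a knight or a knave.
Jack is a knave.
Alice is a knave.
Maya is a knight.

Verification:
- Jack (knave) says "Alice and I are different types" - this is FALSE (a lie) because Jack is a knave and Alice is a knave.
- Alice (knave) says "Maya always lies" - this is FALSE (a lie) because Maya is a knight.
- Maya (knight) says "Exactly 1 of us is a knight" - this is TRUE because there are 1 knights.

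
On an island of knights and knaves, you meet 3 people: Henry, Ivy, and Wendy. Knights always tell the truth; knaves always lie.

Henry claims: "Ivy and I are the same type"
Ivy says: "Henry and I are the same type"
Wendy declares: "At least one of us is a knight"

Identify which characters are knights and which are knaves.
Henry is a knight.
Ivy is a knight.
Wendy is a knight.

Verification:
- Henry (knight) says "Ivy and I are the same type" - this is TRUE because Henry is a knight and Ivy is a knight.
- Ivy (knight) says "Henry and I are the same type" - this is TRUE because Ivy is a knight and Henry is a knight.
- Wendy (knight) says "At least one of us is a knight" - this is TRUE because Henry, Ivy, and Wendy are knights.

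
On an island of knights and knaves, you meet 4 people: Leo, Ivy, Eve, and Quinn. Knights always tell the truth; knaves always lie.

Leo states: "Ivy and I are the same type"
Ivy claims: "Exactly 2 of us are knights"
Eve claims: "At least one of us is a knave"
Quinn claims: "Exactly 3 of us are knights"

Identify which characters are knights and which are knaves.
Leo is a knave.
Ivy is a knight.
Eve is a knight.
Quinn is a knave.

Verification:
- Leo (knave) says "Ivy and I are the same type" - this is FALSE (a lie) because Leo is a knave and Ivy is a knight.
- Ivy (knight) says "Exactly 2 of us are knights" - this is TRUE because there are 2 knights.
- Eve (knight) says "At least one of us is a knave" - this is TRUE because Leo and Quinn are knaves.
- Quinn (knave) says "Exactly 3 of us are knights" - this is FALSE (a lie) because there are 2 knights.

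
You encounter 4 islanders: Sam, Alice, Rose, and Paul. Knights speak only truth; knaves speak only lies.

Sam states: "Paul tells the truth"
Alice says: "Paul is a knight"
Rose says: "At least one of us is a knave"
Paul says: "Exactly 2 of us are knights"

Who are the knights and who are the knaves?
Sam is a knave.
Alice is a knave.
Rose is a knight.
Paul is a knave.

Verification:
- Sam (knave) says "Paul tells the truth" - this is FALSE (a lie) because Paul is a knave.
- Alice (knave) says "Paul is a knight" - this is FALSE (a lie) because Paul is a knave.
- Rose (knight) says "At least one of us is a knave" - this is TRUE because Sam, Alice, and Paul are knaves.
- Paul (knave) says "Exactly 2 of us are knights" - this is FALSE (a lie) because there are 1 knights.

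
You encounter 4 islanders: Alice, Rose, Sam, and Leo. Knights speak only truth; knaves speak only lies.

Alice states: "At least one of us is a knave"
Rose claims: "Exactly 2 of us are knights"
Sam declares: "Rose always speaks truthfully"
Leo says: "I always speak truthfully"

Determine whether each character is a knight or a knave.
Alice is a knight.
Rose is a knave.
Sam is a knave.
Leo is a knave.

Verification:
- Alice (knight) says "At least one of us is a knave" - this is TRUE because Rose, Sam, and Leo are knaves.
- Rose (knave) says "Exactly 2 of us are knights" - this is FALSE (a lie) because there are 1 knights.
- Sam (knave) says "Rose always speaks truthfully" - this is FALSE (a lie) because Rose is a knave.
- Leo (knave) says "I always speak truthfully" - this is FALSE (a lie) because Leo is a knave.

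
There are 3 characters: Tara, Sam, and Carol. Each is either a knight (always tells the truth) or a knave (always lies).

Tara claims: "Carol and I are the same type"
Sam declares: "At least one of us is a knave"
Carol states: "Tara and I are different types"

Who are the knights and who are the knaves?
Tara is a knave.
Sam is a knight.
Carol is a knight.

Verification:
- Tara (knave) says "Carol and I are the same type" - this is FALSE (a lie) because Tara is a knave and Carol is a knight.
- Sam (knight) says "At least one of us is a knave" - this is TRUE because Tara is a knave.
- Carol (knight) says "Tara and I are different types" - this is TRUE because Carol is a knight and Tara is a knave.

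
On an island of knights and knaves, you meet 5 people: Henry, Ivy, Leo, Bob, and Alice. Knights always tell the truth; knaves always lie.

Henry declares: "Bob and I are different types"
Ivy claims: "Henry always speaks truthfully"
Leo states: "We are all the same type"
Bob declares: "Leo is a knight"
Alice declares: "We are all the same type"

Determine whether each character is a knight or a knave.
Henry is a knight.
Ivy is a knight.
Leo is a knave.
Bob is a knave.
Alice is a knave.

Verification:
- Henry (knight) says "Bob and I are different types" - this is TRUE because Henry is a knight and Bob is a knave.
- Ivy (knight) says "Henry always speaks truthfully" - this is TRUE because Henry is a knight.
- Leo (knave) says "We are all the same type" - this is FALSE (a lie) because Henry and Ivy are knights and Leo, Bob, and Alice are knaves.
- Bob (knave) says "Leo is a knight" - this is FALSE (a lie) because Leo is a knave.
- Alice (knave) says "We are all the same type" - this is FALSE (a lie) because Henry and Ivy are knights and Leo, Bob, and Alice are knaves.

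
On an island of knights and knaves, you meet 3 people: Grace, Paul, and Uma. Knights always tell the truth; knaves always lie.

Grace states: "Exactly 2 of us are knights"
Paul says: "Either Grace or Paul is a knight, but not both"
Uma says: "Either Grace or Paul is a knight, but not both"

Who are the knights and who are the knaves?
Grace is a knave.
Paul is a knave.
Uma is a knave.

Verification:
- Grace (knave) says "Exactly 2 of us are knights" - this is FALSE (a lie) because there are 0 knights.
- Paul (knave) says "Either Grace or Paul is a knight, but not both" - this is FALSE (a lie) because Grace is a knave and Paul is a knave.
- Uma (knave) says "Either Grace or Paul is a knight, but not both" - this is FALSE (a lie) because Grace is a knave and Paul is a knave.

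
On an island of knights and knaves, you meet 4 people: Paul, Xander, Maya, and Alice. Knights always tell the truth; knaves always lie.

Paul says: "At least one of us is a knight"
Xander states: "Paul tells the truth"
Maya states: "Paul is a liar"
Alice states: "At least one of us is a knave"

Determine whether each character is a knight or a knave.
Paul is a knight.
Xander is a knight.
Maya is a knave.
Alice is a knight.

Verification:
- Paul (knight) says "At least one of us is a knight" - this is TRUE because Paul, Xander, and Alice are knights.
- Xander (knight) says "Paul tells the truth" - this is TRUE because Paul is a knight.
- Maya (knave) says "Paul is a liar" - this is FALSE (a lie) because Paul is a knight.
- Alice (knight) says "At least one of us is a knave" - this is TRUE because Maya is a knave.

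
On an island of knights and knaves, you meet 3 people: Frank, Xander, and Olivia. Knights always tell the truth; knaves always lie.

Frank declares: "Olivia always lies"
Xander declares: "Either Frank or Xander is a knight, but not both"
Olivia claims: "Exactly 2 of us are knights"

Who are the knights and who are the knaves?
Frank is a knave.
Xander is a knight.
Olivia is a knight.

Verification:
- Frank (knave) says "Olivia always lies" - this is FALSE (a lie) because Olivia is a knight.
- Xander (knight) says "Either Frank or Xander is a knight, but not both" - this is TRUE because Frank is a knave and Xander is a knight.
- Olivia (knight) says "Exactly 2 of us are knights" - this is TRUE because there are 2 knights.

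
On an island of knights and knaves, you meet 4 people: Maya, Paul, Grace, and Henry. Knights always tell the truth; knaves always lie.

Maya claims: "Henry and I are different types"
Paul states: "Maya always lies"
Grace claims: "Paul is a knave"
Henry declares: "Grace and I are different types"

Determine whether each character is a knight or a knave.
Maya is a knave.
Paul is a knight.
Grace is a knave.
Henry is a knave.

Verification:
- Maya (knave) says "Henry and I are different types" - this is FALSE (a lie) because Maya is a knave and Henry is a knave.
- Paul (knight) says "Maya always lies" - this is TRUE because Maya is a knave.
- Grace (knave) says "Paul is a knave" - this is FALSE (a lie) because Paul is a knight.
- Henry (knave) says "Grace and I are different types" - this is FALSE (a lie) because Henry is a knave and Grace is a knave.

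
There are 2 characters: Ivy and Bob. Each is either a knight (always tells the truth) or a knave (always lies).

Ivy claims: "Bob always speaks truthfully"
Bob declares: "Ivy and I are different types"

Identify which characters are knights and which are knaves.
Ivy is a knave.
Bob is a knave.

Verification:
- Ivy (knave) says "Bob always speaks truthfully" - this is FALSE (a lie) because Bob is a knave.
- Bob (knave) says "Ivy and I are different types" - this is FALSE (a lie) because Bob is a knave and Ivy is a knave.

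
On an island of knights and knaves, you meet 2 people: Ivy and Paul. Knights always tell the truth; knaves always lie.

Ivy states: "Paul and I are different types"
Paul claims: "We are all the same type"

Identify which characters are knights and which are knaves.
Ivy is a knight.
Paul is a knave.

Verification:
- Ivy (knight) says "Paul and I are different types" - this is TRUE because Ivy is a knight and Paul is a knave.
- Paul (knave) says "We are all the same type" - this is FALSE (a lie) because Ivy is a knight and Paul is a knave.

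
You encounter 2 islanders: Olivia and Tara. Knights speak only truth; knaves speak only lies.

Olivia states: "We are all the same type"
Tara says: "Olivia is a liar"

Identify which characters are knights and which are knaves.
Olivia is a knave.
Tara is a knight.

Verification:
- Olivia (knave) says "We are all the same type" - this is FALSE (a lie) because Tara is a knight and Olivia is a knave.
- Tara (knight) says "Olivia is a liar" - this is TRUE because Olivia is a knave.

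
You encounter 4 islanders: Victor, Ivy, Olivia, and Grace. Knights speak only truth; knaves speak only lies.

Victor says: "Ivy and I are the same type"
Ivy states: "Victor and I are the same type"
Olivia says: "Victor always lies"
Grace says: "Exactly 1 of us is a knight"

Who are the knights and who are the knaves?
Victor is a knight.
Ivy is a knight.
Olivia is a knave.
Grace is a knave.

Verification:
- Victor (knight) says "Ivy and I are the same type" - this is TRUE because Victor is a knight and Ivy is a knight.
- Ivy (knight) says "Victor and I are the same type" - this is TRUE because Ivy is a knight and Victor is a knight.
- Olivia (knave) says "Victor always lies" - this is FALSE (a lie) because Victor is a knight.
- Grace (knave) says "Exactly 1 of us is a knight" - this is FALSE (a lie) because there are 2 knights.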